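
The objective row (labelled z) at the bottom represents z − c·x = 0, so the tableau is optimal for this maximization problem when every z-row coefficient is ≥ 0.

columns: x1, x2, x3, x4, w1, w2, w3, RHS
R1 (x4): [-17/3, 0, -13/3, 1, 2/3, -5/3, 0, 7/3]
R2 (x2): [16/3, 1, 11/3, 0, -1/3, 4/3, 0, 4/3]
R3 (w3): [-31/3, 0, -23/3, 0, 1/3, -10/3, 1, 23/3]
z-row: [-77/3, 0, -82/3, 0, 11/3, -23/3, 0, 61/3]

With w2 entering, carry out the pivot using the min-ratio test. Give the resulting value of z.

Ratio test on column w2 — row 1: entry -5/3 ≤ 0; row 2: (4/3)/(4/3) = 1; row 3: entry -10/3 ≤ 0. Minimum is 1 at row 2 (x2 leaves); pivot element 4/3.
Pivot on row 2; the z-row RHS becomes 61/3 − (-23/3)·1 = 28.

28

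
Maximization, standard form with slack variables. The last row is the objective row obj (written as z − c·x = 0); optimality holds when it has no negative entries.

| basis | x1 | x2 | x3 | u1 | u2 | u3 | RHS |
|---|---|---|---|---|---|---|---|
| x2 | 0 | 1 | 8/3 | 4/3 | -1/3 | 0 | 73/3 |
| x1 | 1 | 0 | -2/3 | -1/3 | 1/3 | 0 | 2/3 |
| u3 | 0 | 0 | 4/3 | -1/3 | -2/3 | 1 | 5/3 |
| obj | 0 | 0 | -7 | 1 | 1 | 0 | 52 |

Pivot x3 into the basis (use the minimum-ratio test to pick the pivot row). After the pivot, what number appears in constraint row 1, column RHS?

Ratio test on column x3 — row 1: (73/3)/(8/3) = 73/8; row 2: entry -2/3 ≤ 0; row 3: (5/3)/(4/3) = 5/4. Minimum is 5/4 at row 3 (u3 leaves); pivot element 4/3.
Divide row 3 by 4/3; eliminate column x3 from the other rows.
Row 1 update in column RHS: 73/3 − (8/3)·(5/4) = 21.

21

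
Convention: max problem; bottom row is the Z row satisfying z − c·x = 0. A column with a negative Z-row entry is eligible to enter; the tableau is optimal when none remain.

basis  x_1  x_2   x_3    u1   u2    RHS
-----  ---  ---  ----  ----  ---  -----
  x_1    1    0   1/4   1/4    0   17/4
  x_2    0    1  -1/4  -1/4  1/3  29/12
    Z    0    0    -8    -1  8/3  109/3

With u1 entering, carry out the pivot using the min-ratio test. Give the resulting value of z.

160/3

Ratio test on column u1 — row 1: (17/4)/(1/4) = 17; row 2: entry -1/4 ≤ 0. Minimum is 17 at row 1 (x_1 leaves); pivot element 1/4.
Pivot on row 1; the Z-row RHS becomes 109/3 − (-1)·17 = 160/3.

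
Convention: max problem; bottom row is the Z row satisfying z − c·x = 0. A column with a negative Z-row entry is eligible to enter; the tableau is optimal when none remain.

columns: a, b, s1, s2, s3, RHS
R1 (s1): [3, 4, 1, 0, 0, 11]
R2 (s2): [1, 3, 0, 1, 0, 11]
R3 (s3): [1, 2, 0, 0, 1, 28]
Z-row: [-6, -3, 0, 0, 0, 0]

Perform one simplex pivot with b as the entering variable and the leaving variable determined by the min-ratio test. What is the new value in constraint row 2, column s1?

Ratio test on column b — row 1: 11/4 = 11/4; row 2: 11/3 = 11/3; row 3: 28/2 = 14. Minimum is 11/4 at row 1 (s1 leaves); pivot element 4.
Divide row 1 by 4; eliminate column b from the other rows.
Row 2 update in column s1: 0 − 3·(1/4) = -3/4.

-3/4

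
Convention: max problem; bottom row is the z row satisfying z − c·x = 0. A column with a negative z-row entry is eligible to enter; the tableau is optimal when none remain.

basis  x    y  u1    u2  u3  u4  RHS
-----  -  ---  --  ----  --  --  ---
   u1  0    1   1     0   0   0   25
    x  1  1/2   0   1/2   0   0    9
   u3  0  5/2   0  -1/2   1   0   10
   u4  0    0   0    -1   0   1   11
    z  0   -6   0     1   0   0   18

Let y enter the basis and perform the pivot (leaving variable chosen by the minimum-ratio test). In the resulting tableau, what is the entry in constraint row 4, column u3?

0

Ratio test on column y — row 1: 25/1 = 25; row 2: 9/(1/2) = 18; row 3: 10/(5/2) = 4; row 4: entry 0 ≤ 0. Minimum is 4 at row 3 (u3 leaves); pivot element 5/2.
Divide row 3 by 5/2; eliminate column y from the other rows.
Row 4 update in column u3: 0 − 0·(2/5) = 0.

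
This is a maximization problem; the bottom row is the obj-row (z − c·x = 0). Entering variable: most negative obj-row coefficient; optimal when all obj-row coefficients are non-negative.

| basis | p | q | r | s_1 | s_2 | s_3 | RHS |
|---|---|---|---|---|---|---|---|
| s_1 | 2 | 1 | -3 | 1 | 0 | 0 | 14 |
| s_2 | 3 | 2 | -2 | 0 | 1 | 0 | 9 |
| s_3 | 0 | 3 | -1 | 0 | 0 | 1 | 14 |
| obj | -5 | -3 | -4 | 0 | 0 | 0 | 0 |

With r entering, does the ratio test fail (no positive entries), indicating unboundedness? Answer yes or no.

yes

Every constraint-row entry in column r is ≤ 0, so increasing r is unbounded.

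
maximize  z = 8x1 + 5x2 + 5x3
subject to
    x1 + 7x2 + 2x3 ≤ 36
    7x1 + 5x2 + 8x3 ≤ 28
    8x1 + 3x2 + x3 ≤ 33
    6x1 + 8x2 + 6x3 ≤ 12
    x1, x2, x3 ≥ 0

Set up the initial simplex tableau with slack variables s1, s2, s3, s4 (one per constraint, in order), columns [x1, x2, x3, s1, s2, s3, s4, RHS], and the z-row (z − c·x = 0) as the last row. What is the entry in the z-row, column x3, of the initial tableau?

The z-row carries the negated objective coefficients: the x3 entry is -5.

-5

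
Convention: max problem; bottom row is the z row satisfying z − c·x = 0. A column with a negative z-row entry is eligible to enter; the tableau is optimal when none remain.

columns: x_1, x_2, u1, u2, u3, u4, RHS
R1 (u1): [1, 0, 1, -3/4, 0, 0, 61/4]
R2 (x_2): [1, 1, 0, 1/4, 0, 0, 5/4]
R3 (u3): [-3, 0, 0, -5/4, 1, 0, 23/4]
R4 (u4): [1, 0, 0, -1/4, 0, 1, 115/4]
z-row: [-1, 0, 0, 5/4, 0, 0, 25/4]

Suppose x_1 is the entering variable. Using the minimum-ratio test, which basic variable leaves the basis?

x_2

Column x_1 entries and ratios — u1: (61/4)/1 = 61/4; x_2: (5/4)/1 = 5/4; u3: -3 ≤ 0, skip; u4: (115/4)/1 = 115/4.
Smallest ratio is 5/4 in the row of x_2, so x_2 leaves.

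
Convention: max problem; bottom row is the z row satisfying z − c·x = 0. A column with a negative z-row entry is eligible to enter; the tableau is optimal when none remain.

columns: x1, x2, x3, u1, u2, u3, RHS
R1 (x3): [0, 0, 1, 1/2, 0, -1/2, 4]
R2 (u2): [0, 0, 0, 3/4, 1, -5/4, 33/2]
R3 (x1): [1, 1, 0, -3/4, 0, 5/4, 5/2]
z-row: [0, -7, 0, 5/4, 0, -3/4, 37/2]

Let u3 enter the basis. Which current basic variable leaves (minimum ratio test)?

Column u3 entries and ratios — x3: -1/2 ≤ 0, skip; u2: -5/4 ≤ 0, skip; x1: (5/2)/(5/4) = 2.
Smallest ratio is 2 in the row of x1, so x1 leaves.

x1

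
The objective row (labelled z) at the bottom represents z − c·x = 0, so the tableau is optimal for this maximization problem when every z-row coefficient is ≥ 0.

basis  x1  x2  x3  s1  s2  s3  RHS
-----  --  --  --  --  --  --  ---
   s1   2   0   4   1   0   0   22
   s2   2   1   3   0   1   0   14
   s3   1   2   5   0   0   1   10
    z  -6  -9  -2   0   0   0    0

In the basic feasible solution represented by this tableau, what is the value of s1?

s1 is basic (row 1); its value is the RHS of that row, 22.

22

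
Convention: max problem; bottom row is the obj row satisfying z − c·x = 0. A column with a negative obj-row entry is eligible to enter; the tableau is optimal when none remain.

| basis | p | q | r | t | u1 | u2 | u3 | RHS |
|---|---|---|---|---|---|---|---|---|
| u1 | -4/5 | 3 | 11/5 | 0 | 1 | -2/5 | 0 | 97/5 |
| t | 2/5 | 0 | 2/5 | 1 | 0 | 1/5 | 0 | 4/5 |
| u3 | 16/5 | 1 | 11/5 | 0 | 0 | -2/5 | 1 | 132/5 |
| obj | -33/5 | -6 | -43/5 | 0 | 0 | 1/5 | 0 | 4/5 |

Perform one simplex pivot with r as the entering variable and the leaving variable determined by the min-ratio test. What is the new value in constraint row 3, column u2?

Ratio test on column r — row 1: (97/5)/(11/5) = 97/11; row 2: (4/5)/(2/5) = 2; row 3: (132/5)/(11/5) = 12. Minimum is 2 at row 2 (t leaves); pivot element 2/5.
Divide row 2 by 2/5; eliminate column r from the other rows.
Row 3 update in column u2: -2/5 − (11/5)·(1/2) = -3/2.

-3/2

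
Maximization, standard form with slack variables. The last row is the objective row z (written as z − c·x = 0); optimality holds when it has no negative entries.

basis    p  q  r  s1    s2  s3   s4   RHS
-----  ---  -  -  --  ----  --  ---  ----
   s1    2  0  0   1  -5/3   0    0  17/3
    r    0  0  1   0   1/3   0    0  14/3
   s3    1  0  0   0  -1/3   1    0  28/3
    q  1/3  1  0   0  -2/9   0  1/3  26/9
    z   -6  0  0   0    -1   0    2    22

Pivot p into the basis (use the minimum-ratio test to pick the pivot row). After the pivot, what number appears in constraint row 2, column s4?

0

Ratio test on column p — row 1: (17/3)/2 = 17/6; row 2: entry 0 ≤ 0; row 3: (28/3)/1 = 28/3; row 4: (26/9)/(1/3) = 26/3. Minimum is 17/6 at row 1 (s1 leaves); pivot element 2.
Divide row 1 by 2; eliminate column p from the other rows.
Row 2 update in column s4: 0 − 0·0 = 0.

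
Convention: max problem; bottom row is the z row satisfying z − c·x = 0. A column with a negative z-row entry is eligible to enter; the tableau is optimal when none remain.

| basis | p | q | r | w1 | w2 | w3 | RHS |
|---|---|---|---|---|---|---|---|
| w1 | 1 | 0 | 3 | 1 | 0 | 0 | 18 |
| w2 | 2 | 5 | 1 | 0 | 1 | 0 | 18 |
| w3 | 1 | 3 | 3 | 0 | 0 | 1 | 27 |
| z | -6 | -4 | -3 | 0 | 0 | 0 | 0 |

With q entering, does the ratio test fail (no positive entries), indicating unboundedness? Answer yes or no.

Column q has positive entries in row(s) 2, 3, so the ratio test bounds it — not unbounded.

no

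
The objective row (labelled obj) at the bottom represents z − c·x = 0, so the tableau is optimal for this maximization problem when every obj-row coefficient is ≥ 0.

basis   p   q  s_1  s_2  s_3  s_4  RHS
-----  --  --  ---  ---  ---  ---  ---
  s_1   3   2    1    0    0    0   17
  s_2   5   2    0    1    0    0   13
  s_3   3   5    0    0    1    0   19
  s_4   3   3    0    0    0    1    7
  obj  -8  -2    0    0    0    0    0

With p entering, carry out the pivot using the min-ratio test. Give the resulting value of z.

Ratio test on column p — row 1: 17/3 = 17/3; row 2: 13/5 = 13/5; row 3: 19/3 = 19/3; row 4: 7/3 = 7/3. Minimum is 7/3 at row 4 (s_4 leaves); pivot element 3.
Pivot on row 4; the obj-row RHS becomes 0 − (-8)·(7/3) = 56/3.

56/3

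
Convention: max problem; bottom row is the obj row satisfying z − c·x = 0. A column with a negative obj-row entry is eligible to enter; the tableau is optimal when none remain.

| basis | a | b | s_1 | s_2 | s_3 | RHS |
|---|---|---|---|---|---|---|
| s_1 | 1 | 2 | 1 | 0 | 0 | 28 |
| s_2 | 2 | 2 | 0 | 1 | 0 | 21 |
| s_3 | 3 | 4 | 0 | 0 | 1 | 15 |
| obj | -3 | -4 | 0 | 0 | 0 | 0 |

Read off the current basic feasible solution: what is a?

a is not in the basis, so in the current basic feasible solution a = 0.

0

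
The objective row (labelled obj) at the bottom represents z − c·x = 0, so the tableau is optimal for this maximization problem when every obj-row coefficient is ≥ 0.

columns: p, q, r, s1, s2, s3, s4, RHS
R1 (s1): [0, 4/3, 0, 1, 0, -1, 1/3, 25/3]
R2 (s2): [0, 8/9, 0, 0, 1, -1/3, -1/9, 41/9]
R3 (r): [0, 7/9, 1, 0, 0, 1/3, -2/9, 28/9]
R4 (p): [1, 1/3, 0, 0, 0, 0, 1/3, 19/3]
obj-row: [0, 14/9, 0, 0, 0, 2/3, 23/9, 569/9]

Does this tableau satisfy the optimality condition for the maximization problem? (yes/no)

yes

Every obj-row coefficient is ≥ 0, so the tableau is optimal.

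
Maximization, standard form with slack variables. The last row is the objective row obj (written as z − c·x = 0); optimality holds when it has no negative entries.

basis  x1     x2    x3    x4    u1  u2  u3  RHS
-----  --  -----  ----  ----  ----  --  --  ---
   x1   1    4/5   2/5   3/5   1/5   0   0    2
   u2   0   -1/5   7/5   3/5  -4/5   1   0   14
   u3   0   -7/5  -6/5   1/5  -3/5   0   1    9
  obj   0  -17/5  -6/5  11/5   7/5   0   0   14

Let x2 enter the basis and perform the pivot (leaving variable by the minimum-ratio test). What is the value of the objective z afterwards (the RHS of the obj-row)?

45/2

Ratio test on column x2 — row 1: 2/(4/5) = 5/2; row 2: entry -1/5 ≤ 0; row 3: entry -7/5 ≤ 0. Minimum is 5/2 at row 1 (x1 leaves); pivot element 4/5.
Pivot on row 1; the obj-row RHS becomes 14 − (-17/5)·(5/2) = 45/2.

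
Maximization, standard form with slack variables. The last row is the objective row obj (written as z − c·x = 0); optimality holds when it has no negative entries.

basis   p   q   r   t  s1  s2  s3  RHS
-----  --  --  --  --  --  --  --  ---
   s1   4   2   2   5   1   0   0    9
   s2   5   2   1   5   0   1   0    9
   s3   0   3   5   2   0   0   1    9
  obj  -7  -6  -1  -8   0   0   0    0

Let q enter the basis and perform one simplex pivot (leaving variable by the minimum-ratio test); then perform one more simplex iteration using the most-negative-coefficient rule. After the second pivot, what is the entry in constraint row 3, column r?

Ratio test on column q — row 1: 9/2 = 9/2; row 2: 9/2 = 9/2; row 3: 9/3 = 3. Minimum is 3 at row 3 (s3 leaves); pivot element 3.
Divide row 3 by 3; eliminate column q from the other rows.
Second iteration: most negative obj-row entry is -7 in column p, so p enters.
Ratio test on column p — row 1: 3/4 = 3/4; row 2: 3/5 = 3/5; row 3: entry 0 ≤ 0. Minimum is 3/5 at row 2 (s2 leaves); pivot element 5.
Divide row 2 by 5; eliminate column p from the other rows.
After both pivots, the entry at constraint row 3, column r is 5/3.

5/3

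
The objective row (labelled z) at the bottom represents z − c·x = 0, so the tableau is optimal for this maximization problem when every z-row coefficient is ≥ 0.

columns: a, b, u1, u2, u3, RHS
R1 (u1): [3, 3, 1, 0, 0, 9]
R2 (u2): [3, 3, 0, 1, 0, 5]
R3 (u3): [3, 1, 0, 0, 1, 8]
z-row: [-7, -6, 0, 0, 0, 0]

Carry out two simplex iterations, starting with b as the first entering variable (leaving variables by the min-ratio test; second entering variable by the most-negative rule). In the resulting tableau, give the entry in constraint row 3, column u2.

Ratio test on column b — row 1: 9/3 = 3; row 2: 5/3 = 5/3; row 3: 8/1 = 8. Minimum is 5/3 at row 2 (u2 leaves); pivot element 3.
Divide row 2 by 3; eliminate column b from the other rows.
Second iteration: most negative z-row entry is -1 in column a, so a enters.
Ratio test on column a — row 1: entry 0 ≤ 0; row 2: (5/3)/1 = 5/3; row 3: (19/3)/2 = 19/6. Minimum is 5/3 at row 2 (b leaves); pivot element 1.
Divide row 2 by 1; eliminate column a from the other rows.
After both pivots, the entry at constraint row 3, column u2 is -1.

-1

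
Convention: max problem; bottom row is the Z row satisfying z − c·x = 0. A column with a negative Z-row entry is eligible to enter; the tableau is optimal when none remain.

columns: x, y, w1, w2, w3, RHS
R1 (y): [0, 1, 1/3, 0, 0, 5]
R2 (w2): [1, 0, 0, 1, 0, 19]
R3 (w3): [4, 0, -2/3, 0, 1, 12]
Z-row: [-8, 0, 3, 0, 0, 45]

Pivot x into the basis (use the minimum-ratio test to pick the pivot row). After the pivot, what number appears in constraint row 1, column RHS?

5

Ratio test on column x — row 1: entry 0 ≤ 0; row 2: 19/1 = 19; row 3: 12/4 = 3. Minimum is 3 at row 3 (w3 leaves); pivot element 4.
Divide row 3 by 4; eliminate column x from the other rows.
Row 1 update in column RHS: 5 − 0·3 = 5.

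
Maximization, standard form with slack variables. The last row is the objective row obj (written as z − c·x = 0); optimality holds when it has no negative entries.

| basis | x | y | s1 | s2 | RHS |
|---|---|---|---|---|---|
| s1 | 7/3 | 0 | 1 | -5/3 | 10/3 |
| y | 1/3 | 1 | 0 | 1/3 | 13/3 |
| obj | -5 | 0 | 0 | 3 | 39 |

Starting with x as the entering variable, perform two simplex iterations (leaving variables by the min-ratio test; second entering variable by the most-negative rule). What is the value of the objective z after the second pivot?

50

Ratio test on column x — row 1: (10/3)/(7/3) = 10/7; row 2: (13/3)/(1/3) = 13. Minimum is 10/7 at row 1 (s1 leaves); pivot element 7/3.
Pivot on row 1; the obj-row RHS becomes 39 − (-5)·(10/7) = 323/7.
Next entering variable (most negative obj-row entry -4/7): s2.
Ratio test on column s2 — row 1: entry -5/7 ≤ 0; row 2: (27/7)/(4/7) = 27/4. Minimum is 27/4 at row 2 (y leaves); pivot element 4/7.
After the second pivot the obj-row RHS is 323/7 − (-4/7)·(27/4) = 50.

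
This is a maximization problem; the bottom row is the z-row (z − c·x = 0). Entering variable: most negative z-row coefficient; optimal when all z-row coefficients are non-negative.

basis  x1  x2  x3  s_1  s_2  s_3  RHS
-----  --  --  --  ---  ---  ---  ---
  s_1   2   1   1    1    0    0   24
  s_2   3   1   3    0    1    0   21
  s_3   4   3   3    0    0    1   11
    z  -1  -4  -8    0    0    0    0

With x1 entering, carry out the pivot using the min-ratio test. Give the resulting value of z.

Ratio test on column x1 — row 1: 24/2 = 12; row 2: 21/3 = 7; row 3: 11/4 = 11/4. Minimum is 11/4 at row 3 (s_3 leaves); pivot element 4.
Pivot on row 3; the z-row RHS becomes 0 − (-1)·(11/4) = 11/4.

11/4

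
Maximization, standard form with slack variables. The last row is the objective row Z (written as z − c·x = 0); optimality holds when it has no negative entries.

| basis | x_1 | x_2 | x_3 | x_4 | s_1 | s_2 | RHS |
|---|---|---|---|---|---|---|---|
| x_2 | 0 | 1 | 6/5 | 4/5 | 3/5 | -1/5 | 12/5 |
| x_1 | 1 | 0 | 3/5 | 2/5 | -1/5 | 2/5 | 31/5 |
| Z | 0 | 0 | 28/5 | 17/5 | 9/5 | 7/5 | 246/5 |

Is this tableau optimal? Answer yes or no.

Every Z-row coefficient is ≥ 0, so the tableau is optimal.

yes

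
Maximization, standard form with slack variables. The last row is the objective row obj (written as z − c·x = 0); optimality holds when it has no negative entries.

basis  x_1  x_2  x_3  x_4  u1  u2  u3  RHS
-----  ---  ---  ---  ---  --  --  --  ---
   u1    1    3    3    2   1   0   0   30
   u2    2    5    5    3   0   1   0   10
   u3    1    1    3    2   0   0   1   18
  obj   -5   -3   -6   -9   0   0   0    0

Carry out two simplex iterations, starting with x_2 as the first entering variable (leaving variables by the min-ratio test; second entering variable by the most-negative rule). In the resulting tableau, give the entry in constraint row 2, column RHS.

Ratio test on column x_2 — row 1: 30/3 = 10; row 2: 10/5 = 2; row 3: 18/1 = 18. Minimum is 2 at row 2 (u2 leaves); pivot element 5.
Divide row 2 by 5; eliminate column x_2 from the other rows.
Second iteration: most negative obj-row entry is -36/5 in column x_4, so x_4 enters.
Ratio test on column x_4 — row 1: 24/(1/5) = 120; row 2: 2/(3/5) = 10/3; row 3: 16/(7/5) = 80/7. Minimum is 10/3 at row 2 (x_2 leaves); pivot element 3/5.
Divide row 2 by 3/5; eliminate column x_4 from the other rows.
After both pivots, the entry at constraint row 2, column RHS is 10/3.

10/3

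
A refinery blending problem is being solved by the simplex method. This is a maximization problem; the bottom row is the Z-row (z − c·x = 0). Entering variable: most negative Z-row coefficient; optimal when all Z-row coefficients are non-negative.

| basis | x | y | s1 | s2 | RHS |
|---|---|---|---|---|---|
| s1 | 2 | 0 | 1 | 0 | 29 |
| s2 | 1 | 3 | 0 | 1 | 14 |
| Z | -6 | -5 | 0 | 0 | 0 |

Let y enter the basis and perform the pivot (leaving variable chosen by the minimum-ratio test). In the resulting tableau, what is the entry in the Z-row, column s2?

Ratio test on column y — row 1: entry 0 ≤ 0; row 2: 14/3 = 14/3. Minimum is 14/3 at row 2 (s2 leaves); pivot element 3.
Divide row 2 by 3; eliminate column y from the other rows.
Z-row update in column s2: 0 − (-5)·(1/3) = 5/3.

5/3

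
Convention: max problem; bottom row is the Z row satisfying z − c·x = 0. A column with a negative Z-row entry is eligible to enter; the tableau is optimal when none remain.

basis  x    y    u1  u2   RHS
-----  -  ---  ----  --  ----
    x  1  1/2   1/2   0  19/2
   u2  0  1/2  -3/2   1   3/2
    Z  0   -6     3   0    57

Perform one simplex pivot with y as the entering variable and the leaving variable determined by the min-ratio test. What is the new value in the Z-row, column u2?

Ratio test on column y — row 1: (19/2)/(1/2) = 19; row 2: (3/2)/(1/2) = 3. Minimum is 3 at row 2 (u2 leaves); pivot element 1/2.
Divide row 2 by 1/2; eliminate column y from the other rows.
Z-row update in column u2: 0 − (-6)·2 = 12.

12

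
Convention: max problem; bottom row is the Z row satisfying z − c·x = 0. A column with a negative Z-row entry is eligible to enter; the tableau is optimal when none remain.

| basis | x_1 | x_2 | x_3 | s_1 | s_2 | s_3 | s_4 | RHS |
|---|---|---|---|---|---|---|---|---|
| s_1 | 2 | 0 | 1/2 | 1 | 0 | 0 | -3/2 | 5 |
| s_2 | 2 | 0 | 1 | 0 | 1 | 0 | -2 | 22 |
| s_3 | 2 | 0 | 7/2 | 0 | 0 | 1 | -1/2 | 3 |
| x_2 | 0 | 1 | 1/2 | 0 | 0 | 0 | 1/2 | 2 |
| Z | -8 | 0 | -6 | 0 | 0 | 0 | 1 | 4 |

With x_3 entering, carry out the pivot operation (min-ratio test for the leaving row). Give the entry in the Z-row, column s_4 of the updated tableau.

Ratio test on column x_3 — row 1: 5/(1/2) = 10; row 2: 22/1 = 22; row 3: 3/(7/2) = 6/7; row 4: 2/(1/2) = 4. Minimum is 6/7 at row 3 (s_3 leaves); pivot element 7/2.
Divide row 3 by 7/2; eliminate column x_3 from the other rows.
Z-row update in column s_4: 1 − (-6)·(-1/7) = 1/7.

1/7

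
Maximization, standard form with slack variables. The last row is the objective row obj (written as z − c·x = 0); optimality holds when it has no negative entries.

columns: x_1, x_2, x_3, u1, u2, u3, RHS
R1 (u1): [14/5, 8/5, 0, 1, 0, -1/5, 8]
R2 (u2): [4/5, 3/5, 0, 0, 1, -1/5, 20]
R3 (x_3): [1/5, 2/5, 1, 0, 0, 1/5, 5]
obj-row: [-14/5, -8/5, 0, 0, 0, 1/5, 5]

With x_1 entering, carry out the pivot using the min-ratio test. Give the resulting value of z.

13

Ratio test on column x_1 — row 1: 8/(14/5) = 20/7; row 2: 20/(4/5) = 25; row 3: 5/(1/5) = 25. Minimum is 20/7 at row 1 (u1 leaves); pivot element 14/5.
Pivot on row 1; the obj-row RHS becomes 5 − (-14/5)·(20/7) = 13.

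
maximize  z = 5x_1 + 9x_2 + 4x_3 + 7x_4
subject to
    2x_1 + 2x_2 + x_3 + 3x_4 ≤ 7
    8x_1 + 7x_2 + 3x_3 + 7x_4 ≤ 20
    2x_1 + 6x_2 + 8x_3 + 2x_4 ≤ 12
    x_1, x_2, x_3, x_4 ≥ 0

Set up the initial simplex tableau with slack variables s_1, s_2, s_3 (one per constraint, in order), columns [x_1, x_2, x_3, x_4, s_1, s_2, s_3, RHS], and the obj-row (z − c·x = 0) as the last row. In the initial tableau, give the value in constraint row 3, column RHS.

12

The RHS of constraint 3 is b_3 = 12.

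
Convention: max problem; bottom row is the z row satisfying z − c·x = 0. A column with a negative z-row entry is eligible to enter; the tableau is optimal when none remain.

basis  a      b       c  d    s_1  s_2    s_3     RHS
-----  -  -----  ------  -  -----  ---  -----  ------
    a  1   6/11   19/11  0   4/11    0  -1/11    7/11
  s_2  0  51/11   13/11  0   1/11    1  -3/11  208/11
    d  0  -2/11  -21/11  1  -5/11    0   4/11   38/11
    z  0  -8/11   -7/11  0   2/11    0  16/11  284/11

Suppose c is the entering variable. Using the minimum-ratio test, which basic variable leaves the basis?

a

Column c entries and ratios — a: (7/11)/(19/11) = 7/19; s_2: (208/11)/(13/11) = 16; d: -21/11 ≤ 0, skip.
Smallest ratio is 7/19 in the row of a, so a leaves.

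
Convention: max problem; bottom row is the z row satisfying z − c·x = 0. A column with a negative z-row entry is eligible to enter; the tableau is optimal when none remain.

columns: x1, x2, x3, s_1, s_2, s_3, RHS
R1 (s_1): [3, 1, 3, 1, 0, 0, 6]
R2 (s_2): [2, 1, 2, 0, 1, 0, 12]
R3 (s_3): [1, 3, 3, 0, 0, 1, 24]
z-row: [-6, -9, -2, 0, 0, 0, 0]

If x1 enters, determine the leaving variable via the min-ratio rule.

s_1

Column x1 entries and ratios — s_1: 6/3 = 2; s_2: 12/2 = 6; s_3: 24/1 = 24.
Smallest ratio is 2 in the row of s_1, so s_1 leaves.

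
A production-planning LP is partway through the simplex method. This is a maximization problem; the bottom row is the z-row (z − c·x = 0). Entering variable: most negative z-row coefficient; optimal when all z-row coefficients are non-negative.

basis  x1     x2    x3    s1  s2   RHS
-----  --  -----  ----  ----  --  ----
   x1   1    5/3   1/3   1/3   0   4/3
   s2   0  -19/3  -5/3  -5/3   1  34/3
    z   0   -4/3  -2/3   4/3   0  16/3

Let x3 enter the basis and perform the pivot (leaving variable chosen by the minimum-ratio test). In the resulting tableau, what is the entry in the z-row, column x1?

Ratio test on column x3 — row 1: (4/3)/(1/3) = 4; row 2: entry -5/3 ≤ 0. Minimum is 4 at row 1 (x1 leaves); pivot element 1/3.
Divide row 1 by 1/3; eliminate column x3 from the other rows.
z-row update in column x1: 0 − (-2/3)·3 = 2.

2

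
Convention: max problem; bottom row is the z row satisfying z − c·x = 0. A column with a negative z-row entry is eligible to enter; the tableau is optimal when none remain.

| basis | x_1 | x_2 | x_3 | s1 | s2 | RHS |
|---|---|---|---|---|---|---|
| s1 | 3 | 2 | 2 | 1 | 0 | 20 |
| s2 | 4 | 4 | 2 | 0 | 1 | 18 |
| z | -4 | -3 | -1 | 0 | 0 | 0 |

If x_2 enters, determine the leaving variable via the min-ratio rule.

Column x_2 entries and ratios — s1: 20/2 = 10; s2: 18/4 = 9/2.
Smallest ratio is 9/2 in the row of s2, so s2 leaves.

s2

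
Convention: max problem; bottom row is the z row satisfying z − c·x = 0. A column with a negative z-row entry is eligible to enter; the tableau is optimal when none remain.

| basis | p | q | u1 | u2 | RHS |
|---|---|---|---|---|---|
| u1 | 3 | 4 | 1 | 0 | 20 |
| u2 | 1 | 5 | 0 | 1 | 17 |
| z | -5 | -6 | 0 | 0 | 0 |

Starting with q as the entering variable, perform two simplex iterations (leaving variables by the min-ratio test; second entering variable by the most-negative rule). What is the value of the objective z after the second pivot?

346/11

Ratio test on column q — row 1: 20/4 = 5; row 2: 17/5 = 17/5. Minimum is 17/5 at row 2 (u2 leaves); pivot element 5.
Pivot on row 2; the z-row RHS becomes 0 − (-6)·(17/5) = 102/5.
Next entering variable (most negative z-row entry -19/5): p.
Ratio test on column p — row 1: (32/5)/(11/5) = 32/11; row 2: (17/5)/(1/5) = 17. Minimum is 32/11 at row 1 (u1 leaves); pivot element 11/5.
After the second pivot the z-row RHS is 102/5 − (-19/5)·(32/11) = 346/11.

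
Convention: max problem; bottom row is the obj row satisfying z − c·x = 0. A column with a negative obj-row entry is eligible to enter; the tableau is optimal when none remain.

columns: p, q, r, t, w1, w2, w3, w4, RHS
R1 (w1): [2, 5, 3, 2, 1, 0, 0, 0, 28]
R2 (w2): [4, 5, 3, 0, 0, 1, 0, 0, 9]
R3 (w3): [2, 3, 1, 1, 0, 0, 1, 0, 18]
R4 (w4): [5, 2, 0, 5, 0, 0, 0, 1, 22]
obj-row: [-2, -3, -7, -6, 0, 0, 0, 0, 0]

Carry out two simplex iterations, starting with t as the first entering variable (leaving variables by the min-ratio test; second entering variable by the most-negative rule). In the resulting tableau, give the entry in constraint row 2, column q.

5/3

Ratio test on column t — row 1: 28/2 = 14; row 2: entry 0 ≤ 0; row 3: 18/1 = 18; row 4: 22/5 = 22/5. Minimum is 22/5 at row 4 (w4 leaves); pivot element 5.
Divide row 4 by 5; eliminate column t from the other rows.
Second iteration: most negative obj-row entry is -7 in column r, so r enters.
Ratio test on column r — row 1: (96/5)/3 = 32/5; row 2: 9/3 = 3; row 3: (68/5)/1 = 68/5; row 4: entry 0 ≤ 0. Minimum is 3 at row 2 (w2 leaves); pivot element 3.
Divide row 2 by 3; eliminate column r from the other rows.
After both pivots, the entry at constraint row 2, column q is 5/3.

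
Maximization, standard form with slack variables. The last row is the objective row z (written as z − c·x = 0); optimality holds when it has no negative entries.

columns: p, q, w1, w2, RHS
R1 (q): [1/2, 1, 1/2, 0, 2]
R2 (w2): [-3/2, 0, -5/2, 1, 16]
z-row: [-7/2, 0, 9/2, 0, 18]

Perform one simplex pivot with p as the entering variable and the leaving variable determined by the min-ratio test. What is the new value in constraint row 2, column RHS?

Ratio test on column p — row 1: 2/(1/2) = 4; row 2: entry -3/2 ≤ 0. Minimum is 4 at row 1 (q leaves); pivot element 1/2.
Divide row 1 by 1/2; eliminate column p from the other rows.
Row 2 update in column RHS: 16 − (-3/2)·4 = 22.

22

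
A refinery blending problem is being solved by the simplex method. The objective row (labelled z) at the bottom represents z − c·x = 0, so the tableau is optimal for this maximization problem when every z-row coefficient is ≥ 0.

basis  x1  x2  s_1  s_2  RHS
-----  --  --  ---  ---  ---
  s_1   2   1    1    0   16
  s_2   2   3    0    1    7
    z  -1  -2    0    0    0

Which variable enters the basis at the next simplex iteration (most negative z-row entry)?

Negative z-row entries: x1: -1, x2: -2.
The most negative is -2 in column x2, so x2 enters.

x2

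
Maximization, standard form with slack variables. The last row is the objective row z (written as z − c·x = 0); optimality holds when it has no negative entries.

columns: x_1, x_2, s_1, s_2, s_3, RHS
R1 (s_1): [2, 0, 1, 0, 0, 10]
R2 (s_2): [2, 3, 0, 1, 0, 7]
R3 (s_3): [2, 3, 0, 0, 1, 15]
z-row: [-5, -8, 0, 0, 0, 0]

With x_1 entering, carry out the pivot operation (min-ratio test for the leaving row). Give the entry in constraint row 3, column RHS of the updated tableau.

8

Ratio test on column x_1 — row 1: 10/2 = 5; row 2: 7/2 = 7/2; row 3: 15/2 = 15/2. Minimum is 7/2 at row 2 (s_2 leaves); pivot element 2.
Divide row 2 by 2; eliminate column x_1 from the other rows.
Row 3 update in column RHS: 15 − 2·(7/2) = 8.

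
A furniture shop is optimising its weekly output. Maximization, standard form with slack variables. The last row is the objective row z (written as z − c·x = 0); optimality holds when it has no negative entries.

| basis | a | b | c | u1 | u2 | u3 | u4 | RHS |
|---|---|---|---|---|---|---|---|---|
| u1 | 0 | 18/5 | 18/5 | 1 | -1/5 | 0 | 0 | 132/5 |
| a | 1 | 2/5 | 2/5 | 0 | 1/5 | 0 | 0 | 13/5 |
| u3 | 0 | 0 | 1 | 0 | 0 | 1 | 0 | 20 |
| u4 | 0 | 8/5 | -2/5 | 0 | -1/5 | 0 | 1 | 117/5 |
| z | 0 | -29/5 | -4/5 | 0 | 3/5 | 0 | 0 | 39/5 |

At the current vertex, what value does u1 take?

u1 is basic (row 1); its value is the RHS of that row, 132/5.

132/5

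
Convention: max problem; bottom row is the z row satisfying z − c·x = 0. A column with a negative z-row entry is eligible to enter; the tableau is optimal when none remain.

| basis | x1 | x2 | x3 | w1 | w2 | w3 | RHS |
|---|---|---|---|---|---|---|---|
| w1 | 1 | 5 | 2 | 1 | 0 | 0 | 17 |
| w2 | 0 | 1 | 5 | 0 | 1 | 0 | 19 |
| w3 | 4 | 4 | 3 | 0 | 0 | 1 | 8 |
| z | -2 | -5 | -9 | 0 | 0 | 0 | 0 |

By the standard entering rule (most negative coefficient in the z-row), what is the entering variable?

Negative z-row entries: x1: -2, x2: -5, x3: -9.
The most negative is -9 in column x3, so x3 enters.

x3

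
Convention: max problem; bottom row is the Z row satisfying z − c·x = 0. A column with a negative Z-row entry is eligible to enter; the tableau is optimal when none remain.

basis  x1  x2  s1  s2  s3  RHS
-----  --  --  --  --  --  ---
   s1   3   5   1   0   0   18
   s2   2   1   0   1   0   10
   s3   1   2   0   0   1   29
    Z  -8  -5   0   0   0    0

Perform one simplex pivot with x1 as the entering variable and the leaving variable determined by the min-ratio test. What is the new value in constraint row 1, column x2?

Ratio test on column x1 — row 1: 18/3 = 6; row 2: 10/2 = 5; row 3: 29/1 = 29. Minimum is 5 at row 2 (s2 leaves); pivot element 2.
Divide row 2 by 2; eliminate column x1 from the other rows.
Row 1 update in column x2: 5 − 3·(1/2) = 7/2.

7/2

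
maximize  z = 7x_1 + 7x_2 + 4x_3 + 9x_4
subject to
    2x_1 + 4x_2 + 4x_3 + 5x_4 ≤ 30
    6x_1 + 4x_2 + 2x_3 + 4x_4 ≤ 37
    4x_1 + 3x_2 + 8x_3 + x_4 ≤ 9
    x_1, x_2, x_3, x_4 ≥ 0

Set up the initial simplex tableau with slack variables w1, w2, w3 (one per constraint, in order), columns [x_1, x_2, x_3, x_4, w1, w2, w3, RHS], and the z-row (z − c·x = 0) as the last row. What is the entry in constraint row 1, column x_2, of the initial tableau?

4

Constraint 1 has coefficient 4 on x_2.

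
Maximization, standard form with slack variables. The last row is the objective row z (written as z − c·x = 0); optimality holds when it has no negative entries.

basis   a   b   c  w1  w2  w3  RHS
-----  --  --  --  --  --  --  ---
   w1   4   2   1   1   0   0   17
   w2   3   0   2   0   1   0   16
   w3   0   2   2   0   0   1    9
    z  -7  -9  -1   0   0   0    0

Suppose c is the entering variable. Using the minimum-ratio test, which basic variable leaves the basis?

w3

Column c entries and ratios — w1: 17/1 = 17; w2: 16/2 = 8; w3: 9/2 = 9/2.
Smallest ratio is 9/2 in the row of w3, so w3 leaves.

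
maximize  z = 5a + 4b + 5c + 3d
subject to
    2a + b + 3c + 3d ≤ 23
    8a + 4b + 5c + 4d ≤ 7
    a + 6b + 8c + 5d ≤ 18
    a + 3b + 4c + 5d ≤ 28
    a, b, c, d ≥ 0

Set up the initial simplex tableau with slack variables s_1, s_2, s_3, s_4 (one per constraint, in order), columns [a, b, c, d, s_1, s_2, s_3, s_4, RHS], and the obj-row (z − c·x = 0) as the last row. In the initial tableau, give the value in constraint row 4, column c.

Constraint 4 has coefficient 4 on c.

4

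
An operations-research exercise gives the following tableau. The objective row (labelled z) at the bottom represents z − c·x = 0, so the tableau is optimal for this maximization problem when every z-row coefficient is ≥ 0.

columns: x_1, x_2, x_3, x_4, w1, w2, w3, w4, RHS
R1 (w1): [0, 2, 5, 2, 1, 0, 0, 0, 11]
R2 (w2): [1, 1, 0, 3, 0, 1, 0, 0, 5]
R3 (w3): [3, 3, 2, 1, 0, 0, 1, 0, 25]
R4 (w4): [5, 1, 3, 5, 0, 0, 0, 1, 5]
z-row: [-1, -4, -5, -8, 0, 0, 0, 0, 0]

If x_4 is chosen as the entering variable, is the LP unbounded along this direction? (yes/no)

no

Column x_4 has positive entries in row(s) 1, 2, 3, 4, so the ratio test bounds it — not unbounded.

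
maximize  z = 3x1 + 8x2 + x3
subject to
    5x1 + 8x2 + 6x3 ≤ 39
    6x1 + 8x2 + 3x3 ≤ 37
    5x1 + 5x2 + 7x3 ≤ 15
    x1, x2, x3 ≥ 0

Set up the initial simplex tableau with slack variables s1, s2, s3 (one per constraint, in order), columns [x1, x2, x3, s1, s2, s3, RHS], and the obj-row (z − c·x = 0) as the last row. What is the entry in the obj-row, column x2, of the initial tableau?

The obj-row carries the negated objective coefficients: the x2 entry is -8.

-8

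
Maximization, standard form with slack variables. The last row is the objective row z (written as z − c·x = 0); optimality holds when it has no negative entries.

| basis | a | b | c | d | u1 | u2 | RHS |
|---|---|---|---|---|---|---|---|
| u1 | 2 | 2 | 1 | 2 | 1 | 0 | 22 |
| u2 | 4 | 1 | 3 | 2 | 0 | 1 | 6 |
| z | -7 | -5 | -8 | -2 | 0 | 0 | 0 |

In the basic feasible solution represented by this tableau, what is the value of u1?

22

u1 is basic (row 1); its value is the RHS of that row, 22.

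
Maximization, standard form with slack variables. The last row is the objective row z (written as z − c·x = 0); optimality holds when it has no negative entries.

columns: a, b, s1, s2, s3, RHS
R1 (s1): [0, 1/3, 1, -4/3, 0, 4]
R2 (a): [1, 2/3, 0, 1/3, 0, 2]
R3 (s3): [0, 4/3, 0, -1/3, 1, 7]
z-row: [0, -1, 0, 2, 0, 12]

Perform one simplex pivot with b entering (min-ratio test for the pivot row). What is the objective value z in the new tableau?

Ratio test on column b — row 1: 4/(1/3) = 12; row 2: 2/(2/3) = 3; row 3: 7/(4/3) = 21/4. Minimum is 3 at row 2 (a leaves); pivot element 2/3.
Pivot on row 2; the z-row RHS becomes 12 − (-1)·3 = 15.

15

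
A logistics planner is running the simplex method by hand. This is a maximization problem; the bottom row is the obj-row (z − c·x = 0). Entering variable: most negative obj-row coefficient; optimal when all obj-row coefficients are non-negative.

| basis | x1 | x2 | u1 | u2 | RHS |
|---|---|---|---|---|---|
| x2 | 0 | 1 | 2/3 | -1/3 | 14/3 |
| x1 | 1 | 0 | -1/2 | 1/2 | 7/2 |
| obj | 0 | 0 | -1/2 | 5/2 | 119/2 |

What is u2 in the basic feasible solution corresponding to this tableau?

u2 is not in the basis, so in the current basic feasible solution u2 = 0.

0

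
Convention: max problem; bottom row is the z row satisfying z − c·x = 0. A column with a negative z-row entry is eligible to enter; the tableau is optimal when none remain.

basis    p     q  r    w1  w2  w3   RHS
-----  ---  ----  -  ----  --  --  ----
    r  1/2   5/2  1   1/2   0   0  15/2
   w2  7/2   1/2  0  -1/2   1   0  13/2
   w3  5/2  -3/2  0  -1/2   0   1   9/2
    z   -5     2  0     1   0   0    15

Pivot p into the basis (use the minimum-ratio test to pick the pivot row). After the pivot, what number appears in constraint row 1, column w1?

Ratio test on column p — row 1: (15/2)/(1/2) = 15; row 2: (13/2)/(7/2) = 13/7; row 3: (9/2)/(5/2) = 9/5. Minimum is 9/5 at row 3 (w3 leaves); pivot element 5/2.
Divide row 3 by 5/2; eliminate column p from the other rows.
Row 1 update in column w1: 1/2 − (1/2)·(-1/5) = 3/5.

3/5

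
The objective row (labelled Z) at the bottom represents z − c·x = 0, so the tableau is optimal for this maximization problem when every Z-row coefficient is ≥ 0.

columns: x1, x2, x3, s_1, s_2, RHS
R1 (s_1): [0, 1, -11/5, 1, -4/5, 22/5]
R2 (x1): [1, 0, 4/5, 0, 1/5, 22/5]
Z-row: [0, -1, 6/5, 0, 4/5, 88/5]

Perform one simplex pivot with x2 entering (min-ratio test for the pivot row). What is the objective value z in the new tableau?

22

Ratio test on column x2 — row 1: (22/5)/1 = 22/5; row 2: entry 0 ≤ 0. Minimum is 22/5 at row 1 (s_1 leaves); pivot element 1.
Pivot on row 1; the Z-row RHS becomes 88/5 − (-1)·(22/5) = 22.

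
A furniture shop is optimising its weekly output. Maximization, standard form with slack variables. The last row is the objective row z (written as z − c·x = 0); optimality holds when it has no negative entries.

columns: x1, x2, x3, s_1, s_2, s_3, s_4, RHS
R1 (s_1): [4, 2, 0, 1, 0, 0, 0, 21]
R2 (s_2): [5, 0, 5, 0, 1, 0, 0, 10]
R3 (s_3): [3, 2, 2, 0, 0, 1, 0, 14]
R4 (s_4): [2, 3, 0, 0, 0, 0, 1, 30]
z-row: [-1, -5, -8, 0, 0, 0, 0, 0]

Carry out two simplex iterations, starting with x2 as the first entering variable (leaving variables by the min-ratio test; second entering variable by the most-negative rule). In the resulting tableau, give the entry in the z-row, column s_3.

5/2

Ratio test on column x2 — row 1: 21/2 = 21/2; row 2: entry 0 ≤ 0; row 3: 14/2 = 7; row 4: 30/3 = 10. Minimum is 7 at row 3 (s_3 leaves); pivot element 2.
Divide row 3 by 2; eliminate column x2 from the other rows.
Second iteration: most negative z-row entry is -3 in column x3, so x3 enters.
Ratio test on column x3 — row 1: entry -2 ≤ 0; row 2: 10/5 = 2; row 3: 7/1 = 7; row 4: entry -3 ≤ 0. Minimum is 2 at row 2 (s_2 leaves); pivot element 5.
Divide row 2 by 5; eliminate column x3 from the other rows.
After both pivots, the entry at the z-row, column s_3 is 5/2.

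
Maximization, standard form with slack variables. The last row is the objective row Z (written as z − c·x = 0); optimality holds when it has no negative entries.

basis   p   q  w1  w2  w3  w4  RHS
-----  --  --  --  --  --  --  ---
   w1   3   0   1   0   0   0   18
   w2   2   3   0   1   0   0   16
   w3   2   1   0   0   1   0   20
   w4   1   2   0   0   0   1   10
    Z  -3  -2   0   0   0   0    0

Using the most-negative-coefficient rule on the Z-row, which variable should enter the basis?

p

Negative Z-row entries: p: -3, q: -2.
The most negative is -3 in column p, so p enters.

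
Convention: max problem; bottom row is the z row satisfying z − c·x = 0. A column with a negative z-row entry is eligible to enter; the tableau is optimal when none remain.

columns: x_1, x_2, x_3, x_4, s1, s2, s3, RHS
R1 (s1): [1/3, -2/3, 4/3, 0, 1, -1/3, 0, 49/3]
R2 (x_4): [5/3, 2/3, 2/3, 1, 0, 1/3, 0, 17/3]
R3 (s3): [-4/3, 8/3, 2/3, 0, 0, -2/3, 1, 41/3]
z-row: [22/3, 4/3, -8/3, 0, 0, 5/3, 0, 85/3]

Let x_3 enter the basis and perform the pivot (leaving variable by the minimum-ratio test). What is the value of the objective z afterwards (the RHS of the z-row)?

Ratio test on column x_3 — row 1: (49/3)/(4/3) = 49/4; row 2: (17/3)/(2/3) = 17/2; row 3: (41/3)/(2/3) = 41/2. Minimum is 17/2 at row 2 (x_4 leaves); pivot element 2/3.
Pivot on row 2; the z-row RHS becomes 85/3 − (-8/3)·(17/2) = 51.

51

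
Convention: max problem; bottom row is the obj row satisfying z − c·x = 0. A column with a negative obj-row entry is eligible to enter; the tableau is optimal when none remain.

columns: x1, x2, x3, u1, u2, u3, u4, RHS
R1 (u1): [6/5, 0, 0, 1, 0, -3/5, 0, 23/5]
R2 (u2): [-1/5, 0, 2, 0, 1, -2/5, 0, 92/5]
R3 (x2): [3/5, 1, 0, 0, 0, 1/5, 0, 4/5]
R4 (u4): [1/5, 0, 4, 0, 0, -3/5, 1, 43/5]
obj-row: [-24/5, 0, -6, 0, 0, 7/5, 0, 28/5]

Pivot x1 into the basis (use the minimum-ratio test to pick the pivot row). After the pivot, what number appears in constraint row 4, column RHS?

25/3

Ratio test on column x1 — row 1: (23/5)/(6/5) = 23/6; row 2: entry -1/5 ≤ 0; row 3: (4/5)/(3/5) = 4/3; row 4: (43/5)/(1/5) = 43. Minimum is 4/3 at row 3 (x2 leaves); pivot element 3/5.
Divide row 3 by 3/5; eliminate column x1 from the other rows.
Row 4 update in column RHS: 43/5 − (1/5)·(4/3) = 25/3.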